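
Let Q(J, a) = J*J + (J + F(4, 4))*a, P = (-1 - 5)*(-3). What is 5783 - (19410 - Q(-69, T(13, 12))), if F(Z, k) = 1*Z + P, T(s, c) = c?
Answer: -9430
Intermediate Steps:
P = 18 (P = -6*(-3) = 18)
F(Z, k) = 18 + Z (F(Z, k) = 1*Z + 18 = Z + 18 = 18 + Z)
Q(J, a) = J² + a*(22 + J) (Q(J, a) = J*J + (J + (18 + 4))*a = J² + (J + 22)*a = J² + (22 + J)*a = J² + a*(22 + J))
5783 - (19410 - Q(-69, T(13, 12))) = 5783 - (19410 - ((-69)² + 22*12 - 69*12)) = 5783 - (19410 - (4761 + 264 - 828)) = 5783 - (19410 - 1*4197) = 5783 - (19410 - 4197) = 5783 - 1*15213 = 5783 - 15213 = -9430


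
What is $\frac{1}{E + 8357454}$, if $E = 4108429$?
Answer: $\frac{1}{12465883} \approx 8.0219 \cdot 10^{-8}$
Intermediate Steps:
$\frac{1}{E + 8357454} = \frac{1}{4108429 + 8357454} = \frac{1}{12465883}$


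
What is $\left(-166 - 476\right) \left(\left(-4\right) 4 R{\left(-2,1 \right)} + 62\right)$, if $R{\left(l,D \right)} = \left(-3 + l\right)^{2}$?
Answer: $216996$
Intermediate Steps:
$\left(-166 - 476\right) \left(\left(-4\right) 4 R{\left(-2,1 \right)} + 62\right) = \left(-166 - 476\right) \left(\left(-4\right) 4 \left(-3 - 2\right)^{2} + 62\right) = - 642 \left(- 16 \left(-5\right)^{2} + 62\right) = - 642 \left(\left(-16\right) 25 + 62\right) = - 642 \left(-400 + 62\right) = \left(-642\right) \left(-338\right) = 216996$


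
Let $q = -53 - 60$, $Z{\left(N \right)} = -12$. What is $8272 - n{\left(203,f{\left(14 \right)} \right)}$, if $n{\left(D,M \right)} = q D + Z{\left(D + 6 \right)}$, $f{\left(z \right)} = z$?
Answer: $31223$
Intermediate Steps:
$q = -113$
$n{\left(D,M \right)} = -12 - 113 D$ ($n{\left(D,M \right)} = - 113 D - 12 = -12 - 113 D$)
$8272 - n{\left(203,f{\left(14 \right)} \right)} = 8272 - \left(-12 - 22939\right) = 8272 - -22951 = 8272 + 22951 = 31223$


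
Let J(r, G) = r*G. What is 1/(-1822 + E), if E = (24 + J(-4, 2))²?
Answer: -1/1566 ≈ -0.00063857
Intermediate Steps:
J(r, G) = G*r
E = 256 (E = (24 + 2*(-4))² = (24 - 8)² = 16² = 256)
1/(-1822 + E) = 1/(-1822 + 256) = 1/(-1566) = -1/1566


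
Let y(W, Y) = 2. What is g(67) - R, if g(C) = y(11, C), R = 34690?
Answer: -34688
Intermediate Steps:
g(C) = 2
g(67) - R = 2 - 1*34690 = 2 - 34690 = -34688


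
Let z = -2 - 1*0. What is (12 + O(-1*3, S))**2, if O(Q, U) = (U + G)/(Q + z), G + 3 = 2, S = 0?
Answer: 3721/25 ≈ 148.84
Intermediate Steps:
z = -2 (z = -2 + 0 = -2)
G = -1 (G = -3 + 2 = -1)
O(Q, U) = (-1 + U)/(-2 + Q) (O(Q, U) = (U - 1)/(Q - 2) = (-1 + U)/(-2 + Q))
(12 + O(-1*3, S))**2 = (12 + (-1 + 0)/(-2 - 1*3))**2 = (12 - 1/(-2 - 3))**2 = (12 - 1/(-5))**2 = (12 - 1/5*(-1))**2 = (12 + 1/5)**2 = (61/5)**2 = 3721/25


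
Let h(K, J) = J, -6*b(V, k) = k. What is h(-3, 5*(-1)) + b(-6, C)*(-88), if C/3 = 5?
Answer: 215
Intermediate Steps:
C = 15 (C = 3*5 = 15)
b(V, k) = -k/6
h(-3, 5*(-1)) + b(-6, C)*(-88) = 5*(-1) - 1/6*15*(-88) = -5 - 5/2*(-88) = -5 + 220 = 215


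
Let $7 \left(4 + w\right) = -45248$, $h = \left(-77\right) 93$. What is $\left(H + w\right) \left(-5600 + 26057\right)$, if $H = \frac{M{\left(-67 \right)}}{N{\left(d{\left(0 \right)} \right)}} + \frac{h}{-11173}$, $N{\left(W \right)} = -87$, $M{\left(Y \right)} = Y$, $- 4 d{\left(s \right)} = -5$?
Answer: $- \frac{42863240267130}{324017} \approx -1.3229 \cdot 10^{8}$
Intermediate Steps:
$h = -7161$
$d{\left(s \right)} = \frac{5}{4}$ ($d{\left(s \right)} = \left(- \frac{1}{4}\right) \left(-5\right) = \frac{5}{4}$)
$H = \frac{1371598}{972051}$ ($H = - \frac{67}{-87} - \frac{7161}{-11173} = \left(-67\right) \left(- \frac{1}{87}\right) - - \frac{7161}{11173} = \frac{67}{87} + \frac{7161}{11173} = \frac{1371598}{972051} \approx 1.411$)
$w = -6468$ ($w = -4 + \frac{1}{7} \left(-45248\right) = -4 - 6464 = -6468$)
$\left(H + w\right) \left(-5600 + 26057\right) = \left(\frac{1371598}{972051} - 6468\right) \left(-5600 + 26057\right) = \left(- \frac{6285854270}{972051}\right) 20457 = - \frac{42863240267130}{324017}$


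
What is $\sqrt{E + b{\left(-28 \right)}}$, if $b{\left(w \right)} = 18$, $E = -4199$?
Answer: $i \sqrt{4181} \approx 64.661 i$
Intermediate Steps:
$\sqrt{E + b{\left(-28 \right)}} = \sqrt{-4199 + 18} = \sqrt{-4181} = i \sqrt{4181}$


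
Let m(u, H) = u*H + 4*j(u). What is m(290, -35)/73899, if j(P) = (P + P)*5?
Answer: 1450/73899 ≈ 0.019621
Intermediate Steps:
j(P) = 10*P (j(P) = (2*P)*5 = 10*P)
m(u, H) = 40*u + H*u (m(u, H) = u*H + 4*(10*u) = H*u + 40*u = 40*u + H*u)
m(290, -35)/73899 = (290*(40 - 35))/73899 = (290*5)*(1/73899) = 1450*(1/73899) = 1450/73899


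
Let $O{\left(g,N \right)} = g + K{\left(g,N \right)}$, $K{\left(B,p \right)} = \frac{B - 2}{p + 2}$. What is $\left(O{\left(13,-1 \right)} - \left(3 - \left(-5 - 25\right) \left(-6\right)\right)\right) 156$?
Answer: $31356$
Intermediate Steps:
$K{\left(B,p \right)} = \frac{-2 + B}{2 + p}$
$O{\left(g,N \right)} = g + \frac{-2 + g}{2 + N}$
$\left(O{\left(13,-1 \right)} - \left(3 - \left(-5 - 25\right) \left(-6\right)\right)\right) 156 = \left(\frac{-2 + 13 + 13 \left(2 - 1\right)}{2 - 1} - \left(3 - \left(-5 - 25\right) \left(-6\right)\right)\right) 156 = \left(\frac{-2 + 13 + 13 \cdot 1}{1} - \left(3 - \left(-5 - 25\right) \left(-6\right)\right)\right) 156 = \left(1 \left(-2 + 13 + 13\right) - -177\right) 156 = \left(1 \cdot 24 + \left(180 - 3\right)\right) 156 = \left(24 + 177\right) 156 = 201 \cdot 156 = 31356$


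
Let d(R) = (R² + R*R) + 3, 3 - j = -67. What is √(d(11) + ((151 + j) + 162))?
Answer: 2*√157 ≈ 25.060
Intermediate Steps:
j = 70 (j = 3 - 1*(-67) = 3 + 67 = 70)
d(R) = 3 + 2*R² (d(R) = (R² + R²) + 3 = 2*R² + 3 = 3 + 2*R²)
√(d(11) + ((151 + j) + 162)) = √((3 + 2*11²) + ((151 + 70) + 162)) = √((3 + 2*121) + (221 + 162)) = √((3 + 242) + 383) = √(245 + 383) = √628 = 2*√157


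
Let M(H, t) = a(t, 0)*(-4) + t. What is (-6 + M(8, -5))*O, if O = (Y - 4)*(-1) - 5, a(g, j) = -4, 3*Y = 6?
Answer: -15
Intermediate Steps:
Y = 2 (Y = (⅓)*6 = 2)
M(H, t) = 16 + t (M(H, t) = -4*(-4) + t = 16 + t)
O = -3 (O = (2 - 4)*(-1) - 5 = -2*(-1) - 5 = 2 - 5 = -3)
(-6 + M(8, -5))*O = (-6 + (16 - 5))*(-3) = (-6 + 11)*(-3) = 5*(-3) = -15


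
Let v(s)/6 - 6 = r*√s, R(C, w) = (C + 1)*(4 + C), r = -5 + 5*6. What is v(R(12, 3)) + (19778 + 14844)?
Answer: 34658 + 600*√13 ≈ 36821.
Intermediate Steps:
r = 25 (r = -5 + 30 = 25)
R(C, w) = (1 + C)*(4 + C)
v(s) = 36 + 150*√s (v(s) = 36 + 6*(25*√s) = 36 + 150*√s)
v(R(12, 3)) + (19778 + 14844) = (36 + 150*√(4 + 12² + 5*12)) + (19778 + 14844) = (36 + 150*√(4 + 144 + 60)) + 34622 = (36 + 150*√208) + 34622 = (36 + 150*(4*√13)) + 34622 = (36 + 600*√13) + 34622 = 34658 + 600*√13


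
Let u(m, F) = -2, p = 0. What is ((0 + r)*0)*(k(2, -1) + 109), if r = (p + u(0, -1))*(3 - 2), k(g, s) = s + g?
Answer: 0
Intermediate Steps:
k(g, s) = g + s
r = -2 (r = (0 - 2)*(3 - 2) = -2*1 = -2)
((0 + r)*0)*(k(2, -1) + 109) = ((0 - 2)*0)*((2 - 1) + 109) = (-2*0)*(1 + 109) = 0*110 = 0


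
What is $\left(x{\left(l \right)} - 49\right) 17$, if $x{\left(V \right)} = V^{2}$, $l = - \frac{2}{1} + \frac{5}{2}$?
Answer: $- \frac{3315}{4} \approx -828.75$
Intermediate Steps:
$l = \frac{1}{2}$ ($l = \left(-2\right) 1 + 5 \cdot \frac{1}{2} = -2 + \frac{5}{2} = \frac{1}{2} \approx 0.5$)
$\left(x{\left(l \right)} - 49\right) 17 = \left(\left(\frac{1}{2}\right)^{2} - 49\right) 17 = \left(\frac{1}{4} - 49\right) 17 = \left(- \frac{195}{4}\right) 17 = - \frac{3315}{4}$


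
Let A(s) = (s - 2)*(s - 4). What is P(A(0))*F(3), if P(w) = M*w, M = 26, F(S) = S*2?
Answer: 1248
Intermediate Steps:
F(S) = 2*S
A(s) = (-4 + s)*(-2 + s) (A(s) = (-2 + s)*(-4 + s) = (-4 + s)*(-2 + s))
P(w) = 26*w
P(A(0))*F(3) = (26*(8 + 0² - 6*0))*(2*3) = (26*(8 + 0 + 0))*6 = (26*8)*6 = 208*6 = 1248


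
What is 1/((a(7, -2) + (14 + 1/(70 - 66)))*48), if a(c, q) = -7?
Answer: 1/348 ≈ 0.0028736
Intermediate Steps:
1/((a(7, -2) + (14 + 1/(70 - 66)))*48) = 1/((-7 + (14 + 1/(70 - 66)))*48) = 1/((-7 + (14 + 1/4))*48) = 1/((-7 + (14 + ¼))*48) = 1/((-7 + 57/4)*48) = 1/((29/4)*48) = 1/348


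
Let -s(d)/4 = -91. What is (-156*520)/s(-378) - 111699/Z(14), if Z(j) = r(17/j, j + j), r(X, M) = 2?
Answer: -785013/14 ≈ -56072.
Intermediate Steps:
Z(j) = 2
s(d) = 364 (s(d) = -4*(-91) = 364)
(-156*520)/s(-378) - 111699/Z(14) = -156*520/364 - 111699/2 = -81120*1/364 - 111699*½ = -1560/7 - 111699/2 = -785013/14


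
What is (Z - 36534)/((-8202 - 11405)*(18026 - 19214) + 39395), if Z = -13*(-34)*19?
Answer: -28136/23332511 ≈ -0.0012059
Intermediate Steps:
Z = 8398 (Z = 442*19 = 8398)
(Z - 36534)/((-8202 - 11405)*(18026 - 19214) + 39395) = (8398 - 36534)/((-8202 - 11405)*(18026 - 19214) + 39395) = -28136/(-19607*(-1188) + 39395) = -28136/(23293116 + 39395) = -28136/23332511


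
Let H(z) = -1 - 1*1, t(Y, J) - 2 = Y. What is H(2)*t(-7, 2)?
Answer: 10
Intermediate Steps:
t(Y, J) = 2 + Y
H(z) = -2 (H(z) = -1 - 1 = -2)
H(2)*t(-7, 2) = -2*(2 - 7) = -2*(-5) = 10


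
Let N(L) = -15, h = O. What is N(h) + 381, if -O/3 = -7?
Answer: 366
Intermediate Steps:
O = 21 (O = -3*(-7) = 21)
h = 21
N(h) + 381 = -15 + 381 = 366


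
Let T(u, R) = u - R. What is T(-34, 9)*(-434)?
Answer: 18662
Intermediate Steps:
T(-34, 9)*(-434) = (-34 - 1*9)*(-434) = (-34 - 9)*(-434) = -43*(-434) = 18662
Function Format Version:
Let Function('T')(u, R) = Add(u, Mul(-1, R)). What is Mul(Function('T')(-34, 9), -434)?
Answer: 18662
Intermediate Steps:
Mul(Function('T')(-34, 9), -434) = Mul(Add(-34, Mul(-1, 9)), -434) = Mul(Add(-34, -9), -434) = Mul(-43, -434) = 18662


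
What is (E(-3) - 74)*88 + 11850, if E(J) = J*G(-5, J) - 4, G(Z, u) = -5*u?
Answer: 1026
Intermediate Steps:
E(J) = -4 - 5*J**2 (E(J) = J*(-5*J) - 4 = -5*J**2 - 4 = -4 - 5*J**2)
(E(-3) - 74)*88 + 11850 = ((-4 - 5*(-3)**2) - 74)*88 + 11850 = ((-4 - 5*9) - 74)*88 + 11850 = ((-4 - 45) - 74)*88 + 11850 = (-49 - 74)*88 + 11850 = -123*88 + 11850 = -10824 + 11850 = 1026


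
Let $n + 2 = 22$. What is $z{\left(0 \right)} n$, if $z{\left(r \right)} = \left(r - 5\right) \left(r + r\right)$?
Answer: $0$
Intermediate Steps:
$n = 20$ ($n = -2 + 22 = 20$)
$z{\left(r \right)} = 2 r \left(-5 + r\right)$ ($z{\left(r \right)} = \left(-5 + r\right) 2 r = 2 r \left(-5 + r\right)$)
$z{\left(0 \right)} n = 2 \cdot 0 \left(-5 + 0\right) 20 = 2 \cdot 0 \left(-5\right) 20 = 0 \cdot 20 = 0$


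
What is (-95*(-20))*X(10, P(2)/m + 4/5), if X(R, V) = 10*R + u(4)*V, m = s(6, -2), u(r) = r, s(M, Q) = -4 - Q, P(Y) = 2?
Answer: 188480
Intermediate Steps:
m = -2 (m = -4 - 1*(-2) = -4 + 2 = -2)
X(R, V) = 4*V + 10*R (X(R, V) = 10*R + 4*V = 4*V + 10*R)
(-95*(-20))*X(10, P(2)/m + 4/5) = (-95*(-20))*(4*(2/(-2) + 4/5) + 10*10) = 1900*(4*(2*(-½) + 4*(⅕)) + 100) = 1900*(4*(-1 + ⅘) + 100) = 1900*(4*(-⅕) + 100) = 1900*(-⅘ + 100) = 1900*(496/5) = 188480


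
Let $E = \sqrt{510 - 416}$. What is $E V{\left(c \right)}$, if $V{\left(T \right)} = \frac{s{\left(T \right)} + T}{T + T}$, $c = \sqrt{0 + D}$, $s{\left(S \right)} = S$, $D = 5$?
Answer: $\sqrt{94} \approx 9.6954$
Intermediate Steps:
$E = \sqrt{94} \approx 9.6954$
$c = \sqrt{5}$ ($c = \sqrt{0 + 5} = \sqrt{5} \approx 2.2361$)
$V{\left(T \right)} = 1$ ($V{\left(T \right)} = \frac{T + T}{T + T} = \frac{2 T}{2 T} = 2 T \frac{1}{2 T} = 1$)
$E V{\left(c \right)} = \sqrt{94} \cdot 1 = \sqrt{94}$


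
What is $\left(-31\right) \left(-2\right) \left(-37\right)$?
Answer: $-2294$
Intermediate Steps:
$\left(-31\right) \left(-2\right) \left(-37\right) = 62 \left(-37\right) = -2294$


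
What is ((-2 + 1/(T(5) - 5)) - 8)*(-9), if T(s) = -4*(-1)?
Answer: 99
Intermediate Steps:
T(s) = 4
((-2 + 1/(T(5) - 5)) - 8)*(-9) = ((-2 + 1/(4 - 5)) - 8)*(-9) = ((-2 + 1/(-1)) - 8)*(-9) = ((-2 - 1) - 8)*(-9) = (-3 - 8)*(-9) = -11*(-9) = 99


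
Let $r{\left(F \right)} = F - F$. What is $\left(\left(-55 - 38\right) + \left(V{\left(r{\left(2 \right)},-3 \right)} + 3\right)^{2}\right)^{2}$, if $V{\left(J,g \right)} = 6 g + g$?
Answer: $53361$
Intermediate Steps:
$r{\left(F \right)} = 0$
$V{\left(J,g \right)} = 7 g$
$\left(\left(-55 - 38\right) + \left(V{\left(r{\left(2 \right)},-3 \right)} + 3\right)^{2}\right)^{2} = \left(\left(-55 - 38\right) + \left(7 \left(-3\right) + 3\right)^{2}\right)^{2} = \left(\left(-55 - 38\right) + \left(-21 + 3\right)^{2}\right)^{2} = \left(-93 + \left(-18\right)^{2}\right)^{2} = \left(-93 + 324\right)^{2} = 231^{2} = 53361$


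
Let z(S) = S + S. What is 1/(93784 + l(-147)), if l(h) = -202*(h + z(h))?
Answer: 1/182866 ≈ 5.4685e-6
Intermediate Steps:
z(S) = 2*S
l(h) = -606*h (l(h) = -202*(h + 2*h) = -606*h)
1/(93784 + l(-147)) = 1/(93784 - 606*(-147)) = 1/(93784 + 89082) = 1/182866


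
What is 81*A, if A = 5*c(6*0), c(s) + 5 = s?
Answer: -2025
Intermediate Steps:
c(s) = -5 + s
A = -25 (A = 5*(-5 + 6*0) = 5*(-5 + 0) = 5*(-5) = -25)
81*A = 81*(-25) = -2025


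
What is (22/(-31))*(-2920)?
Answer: 64240/31 ≈ 2072.3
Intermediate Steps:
(22/(-31))*(-2920) = (22*(-1/31))*(-2920) = -22/31*(-2920) = 64240/31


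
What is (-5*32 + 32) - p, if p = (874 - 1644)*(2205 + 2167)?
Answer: 3366312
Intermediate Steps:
p = -3366440 (p = -770*4372 = -3366440)
(-5*32 + 32) - p = (-5*32 + 32) - 1*(-3366440) = (-160 + 32) + 3366440 = -128 + 3366440 = 3366312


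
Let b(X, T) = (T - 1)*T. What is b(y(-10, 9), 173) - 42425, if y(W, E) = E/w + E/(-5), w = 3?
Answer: -12669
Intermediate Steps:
y(W, E) = 2*E/15 (y(W, E) = E/3 + E/(-5) = E*(1/3) + E*(-1/5) = E/3 - E/5 = 2*E/15)
b(X, T) = T*(-1 + T) (b(X, T) = (-1 + T)*T = T*(-1 + T))
b(y(-10, 9), 173) - 42425 = 173*(-1 + 173) - 42425 = 173*172 - 42425 = 29756 - 42425 = -12669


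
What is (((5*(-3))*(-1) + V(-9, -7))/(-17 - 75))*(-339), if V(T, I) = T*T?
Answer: 8136/23 ≈ 353.74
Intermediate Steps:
V(T, I) = T²
(((5*(-3))*(-1) + V(-9, -7))/(-17 - 75))*(-339) = (((5*(-3))*(-1) + (-9)²)/(-17 - 75))*(-339) = ((-15*(-1) + 81)/(-92))*(-339) = ((15 + 81)*(-1/92))*(-339) = (96*(-1/92))*(-339) = -24/23*(-339) = 8136/23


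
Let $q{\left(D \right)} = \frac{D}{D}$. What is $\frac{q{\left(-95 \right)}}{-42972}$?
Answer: $- \frac{1}{42972} \approx -2.3271 \cdot 10^{-5}$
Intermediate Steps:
$q{\left(D \right)} = 1$
$\frac{q{\left(-95 \right)}}{-42972} = 1 \frac{1}{-42972} = 1 \left(- \frac{1}{42972}\right) = - \frac{1}{42972}$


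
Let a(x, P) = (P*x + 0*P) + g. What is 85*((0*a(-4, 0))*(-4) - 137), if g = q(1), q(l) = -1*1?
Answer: -11645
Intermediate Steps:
q(l) = -1
g = -1
a(x, P) = -1 + P*x (a(x, P) = (P*x + 0*P) - 1 = (P*x + 0) - 1 = P*x - 1 = -1 + P*x)
85*((0*a(-4, 0))*(-4) - 137) = 85*((0*(-1 + 0*(-4)))*(-4) - 137) = 85*((0*(-1 + 0))*(-4) - 137) = 85*((0*(-1))*(-4) - 137) = 85*(0*(-4) - 137) = 85*(0 - 137) = 85*(-137) = -11645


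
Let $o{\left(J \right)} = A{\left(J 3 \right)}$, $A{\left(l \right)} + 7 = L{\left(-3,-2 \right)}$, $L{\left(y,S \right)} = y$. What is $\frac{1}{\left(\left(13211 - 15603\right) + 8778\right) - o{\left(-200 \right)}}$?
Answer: $\frac{1}{6396} \approx 0.00015635$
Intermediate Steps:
$A{\left(l \right)} = -10$ ($A{\left(l \right)} = -7 - 3 = -10$)
$o{\left(J \right)} = -10$
$\frac{1}{\left(\left(13211 - 15603\right) + 8778\right) - o{\left(-200 \right)}} = \frac{1}{\left(\left(13211 - 15603\right) + 8778\right) - -10} = \frac{1}{\left(-2392 + 8778\right) + 10} = \frac{1}{6386 + 10} = \frac{1}{6396}$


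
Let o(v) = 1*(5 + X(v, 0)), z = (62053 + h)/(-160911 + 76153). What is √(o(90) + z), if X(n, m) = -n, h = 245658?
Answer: 7*I*√12994164222/84758 ≈ 9.4144*I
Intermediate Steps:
z = -307711/84758 (z = (62053 + 245658)/(-160911 + 76153) = 307711/(-84758) = 307711*(-1/84758) = -307711/84758 ≈ -3.6305)
o(v) = 5 - v (o(v) = 1*(5 - v) = 5 - v)
√(o(90) + z) = √((5 - 1*90) - 307711/84758) = √((5 - 90) - 307711/84758) = √(-85 - 307711/84758) = √(-7512141/84758) = 7*I*√12994164222/84758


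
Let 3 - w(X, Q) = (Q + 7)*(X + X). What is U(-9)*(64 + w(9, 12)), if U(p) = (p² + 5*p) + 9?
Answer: -12375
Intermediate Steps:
U(p) = 9 + p² + 5*p
w(X, Q) = 3 - 2*X*(7 + Q) (w(X, Q) = 3 - (Q + 7)*(X + X) = 3 - (7 + Q)*2*X = 3 - 2*X*(7 + Q))
U(-9)*(64 + w(9, 12)) = (9 + (-9)² + 5*(-9))*(64 + (3 - 14*9 - 2*12*9)) = (9 + 81 - 45)*(64 + (3 - 126 - 216)) = 45*(64 - 339) = 45*(-275) = -12375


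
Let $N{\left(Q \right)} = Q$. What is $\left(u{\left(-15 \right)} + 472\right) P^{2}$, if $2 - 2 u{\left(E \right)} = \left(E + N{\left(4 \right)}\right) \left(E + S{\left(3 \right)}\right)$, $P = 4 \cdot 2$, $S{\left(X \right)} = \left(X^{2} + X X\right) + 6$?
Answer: $33440$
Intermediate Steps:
$S{\left(X \right)} = 6 + 2 X^{2}$ ($S{\left(X \right)} = \left(X^{2} + X^{2}\right) + 6 = 2 X^{2} + 6 = 6 + 2 X^{2}$)
$P = 8$
$u{\left(E \right)} = 1 - \frac{\left(4 + E\right) \left(24 + E\right)}{2}$ ($u{\left(E \right)} = 1 - \frac{\left(E + 4\right) \left(E + \left(6 + 2 \cdot 3^{2}\right)\right)}{2} = 1 - \frac{\left(4 + E\right) \left(E + \left(6 + 2 \cdot 9\right)\right)}{2} = 1 - \frac{\left(4 + E\right) \left(E + \left(6 + 18\right)\right)}{2} = 1 - \frac{\left(4 + E\right) \left(E + 24\right)}{2} = 1 - \frac{\left(4 + E\right) \left(24 + E\right)}{2}$)
$\left(u{\left(-15 \right)} + 472\right) P^{2} = \left(\left(-47 - -210 - \frac{\left(-15\right)^{2}}{2}\right) + 472\right) 8^{2} = \left(\left(-47 + 210 - \frac{225}{2}\right) + 472\right) 64 = \left(\frac{101}{2} + 472\right) 64 = \frac{1045}{2} \cdot 64 = 33440$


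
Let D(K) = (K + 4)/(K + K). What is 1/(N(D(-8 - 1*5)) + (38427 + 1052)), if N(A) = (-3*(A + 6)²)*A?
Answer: 17576/693147829 ≈ 2.5357e-5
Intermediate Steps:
D(K) = (4 + K)/(2*K) (D(K) = (4 + K)/((2*K)) = (4 + K)*(1/(2*K)) = (4 + K)/(2*K))
N(A) = -3*A*(6 + A)² (N(A) = (-3*(6 + A)²)*A = -3*A*(6 + A)²)
1/(N(D(-8 - 1*5)) + (38427 + 1052)) = 1/(-3*(4 + (-8 - 1*5))/(2*(-8 - 1*5))*(6 + (4 + (-8 - 1*5))/(2*(-8 - 1*5)))² + (38427 + 1052)) = 1/(-3*(4 + (-8 - 5))/(2*(-8 - 5))*(6 + (4 + (-8 - 5))/(2*(-8 - 5)))² + 39479) = 1/(-3*(½)*(4 - 13)/(-13)*(6 + (½)*(4 - 13)/(-13))² + 39479) = 1/(-3*(½)*(-1/13)*(-9)*(6 + (½)*(-1/13)*(-9))² + 39479) = 1/(-3*9/26*(6 + 9/26)² + 39479) = 1/(-3*9/26*(165/26)² + 39479) = 1/(-3*9/26*27225/676 + 39479) = 1/(-735075/17576 + 39479) = 1/(693147829/17576) = 17576/693147829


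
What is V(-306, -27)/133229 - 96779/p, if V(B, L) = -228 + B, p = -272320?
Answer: 12748350511/36280921280 ≈ 0.35138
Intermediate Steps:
V(-306, -27)/133229 - 96779/p = (-228 - 306)/133229 - 96779/(-272320) = -534*1/133229 - 96779*(-1/272320) = -534/133229 + 96779/272320 = 12748350511/36280921280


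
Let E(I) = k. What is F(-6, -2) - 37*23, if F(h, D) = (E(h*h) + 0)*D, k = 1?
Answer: -853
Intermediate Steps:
E(I) = 1
F(h, D) = D (F(h, D) = (1 + 0)*D = 1*D = D)
F(-6, -2) - 37*23 = -2 - 37*23 = -2 - 851 = -853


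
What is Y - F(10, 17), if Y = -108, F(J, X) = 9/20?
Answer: -2169/20 ≈ -108.45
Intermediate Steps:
F(J, X) = 9/20 (F(J, X) = 9*(1/20) = 9/20)
Y - F(10, 17) = -108 - 1*9/20 = -108 - 9/20 = -2169/20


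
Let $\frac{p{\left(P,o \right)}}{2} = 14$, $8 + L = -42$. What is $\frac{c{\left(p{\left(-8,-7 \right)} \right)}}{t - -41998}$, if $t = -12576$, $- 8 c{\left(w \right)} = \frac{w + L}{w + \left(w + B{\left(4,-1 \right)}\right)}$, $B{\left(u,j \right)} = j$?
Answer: $\frac{1}{588440} \approx 1.6994 \cdot 10^{-6}$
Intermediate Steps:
$L = -50$ ($L = -8 - 42 = -50$)
$p{\left(P,o \right)} = 28$ ($p{\left(P,o \right)} = 2 \cdot 14 = 28$)
$c{\left(w \right)} = - \frac{-50 + w}{8 \left(-1 + 2 w\right)}$ ($c{\left(w \right)} = - \frac{\left(w - 50\right) \frac{1}{w + \left(w - 1\right)}}{8} = - \frac{\left(-50 + w\right) \frac{1}{w + \left(-1 + w\right)}}{8} = - \frac{\left(-50 + w\right) \frac{1}{-1 + 2 w}}{8} = - \frac{\frac{1}{-1 + 2 w} \left(-50 + w\right)}{8} = - \frac{-50 + w}{8 \left(-1 + 2 w\right)}$)
$\frac{c{\left(p{\left(-8,-7 \right)} \right)}}{t - -41998} = \frac{\frac{1}{8} \frac{1}{-1 + 2 \cdot 28} \left(50 - 28\right)}{-12576 - -41998} = \frac{\frac{1}{8} \frac{1}{-1 + 56} \left(50 - 28\right)}{-12576 + 41998} = \frac{\frac{1}{8} \cdot \frac{1}{55} \cdot 22}{29422} = \frac{1}{8} \cdot \frac{1}{55} \cdot 22 \cdot \frac{1}{29422} = \frac{1}{20} \cdot \frac{1}{29422} = \frac{1}{588440}$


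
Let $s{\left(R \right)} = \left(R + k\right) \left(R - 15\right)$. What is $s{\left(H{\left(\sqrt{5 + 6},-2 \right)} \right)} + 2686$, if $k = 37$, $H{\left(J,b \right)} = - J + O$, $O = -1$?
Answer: $2121 - 20 \sqrt{11} \approx 2054.7$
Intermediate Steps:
$H{\left(J,b \right)} = -1 - J$ ($H{\left(J,b \right)} = - J - 1 = -1 - J$)
$s{\left(R \right)} = \left(-15 + R\right) \left(37 + R\right)$ ($s{\left(R \right)} = \left(R + 37\right) \left(R - 15\right) = \left(37 + R\right) \left(-15 + R\right) = \left(-15 + R\right) \left(37 + R\right)$)
$s{\left(H{\left(\sqrt{5 + 6},-2 \right)} \right)} + 2686 = \left(-555 + \left(-1 - \sqrt{5 + 6}\right)^{2} + 22 \left(-1 - \sqrt{5 + 6}\right)\right) + 2686 = \left(-555 + \left(-1 - \sqrt{11}\right)^{2} + 22 \left(-1 - \sqrt{11}\right)\right) + 2686 = \left(-555 + \left(-1 - \sqrt{11}\right)^{2} - \left(22 + 22 \sqrt{11}\right)\right) + 2686 = \left(-577 + \left(-1 - \sqrt{11}\right)^{2} - 22 \sqrt{11}\right) + 2686 = 2109 + \left(-1 - \sqrt{11}\right)^{2} - 22 \sqrt{11}$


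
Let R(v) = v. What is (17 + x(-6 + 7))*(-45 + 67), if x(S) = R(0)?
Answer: 374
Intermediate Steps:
x(S) = 0
(17 + x(-6 + 7))*(-45 + 67) = (17 + 0)*(-45 + 67) = 17*22 = 374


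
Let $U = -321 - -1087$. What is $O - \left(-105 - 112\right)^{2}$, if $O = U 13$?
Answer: $-37131$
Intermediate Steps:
$U = 766$ ($U = -321 + 1087 = 766$)
$O = 9958$ ($O = 766 \cdot 13 = 9958$)
$O - \left(-105 - 112\right)^{2} = 9958 - \left(-105 - 112\right)^{2} = 9958 - \left(-217\right)^{2} = 9958 - 47089 = -37131$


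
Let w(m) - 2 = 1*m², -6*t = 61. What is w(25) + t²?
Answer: 26293/36 ≈ 730.36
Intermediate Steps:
t = -61/6 (t = -⅙*61 = -61/6 ≈ -10.167)
w(m) = 2 + m² (w(m) = 2 + 1*m² = 2 + m²)
w(25) + t² = (2 + 25²) + (-61/6)² = (2 + 625) + 3721/36 = 627 + 3721/36 = 26293/36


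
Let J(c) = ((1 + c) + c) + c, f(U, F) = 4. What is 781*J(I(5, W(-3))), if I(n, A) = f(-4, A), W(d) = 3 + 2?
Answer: 10153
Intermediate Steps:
W(d) = 5
I(n, A) = 4
J(c) = 1 + 3*c (J(c) = (1 + 2*c) + c = 1 + 3*c)
781*J(I(5, W(-3))) = 781*(1 + 3*4) = 781*(1 + 12) = 781*13 = 10153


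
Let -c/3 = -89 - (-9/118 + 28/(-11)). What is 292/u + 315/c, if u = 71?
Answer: 2019778/379069 ≈ 5.3283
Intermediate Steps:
c = 336357/1298 (c = -3*(-89 - (-9/118 + 28/(-11))) = -3*(-89 - (-9*1/118 + 28*(-1/11))) = -3*(-89 - (-9/118 - 28/11)) = -3*(-89 - 1*(-3403/1298)) = -3*(-89 + 3403/1298) = -3*(-112119/1298) = 336357/1298 ≈ 259.13)
292/u + 315/c = 292/71 + 315/(336357/1298) = 292*(1/71) + 315*(1298/336357) = 292/71 + 6490/5339 = 2019778/379069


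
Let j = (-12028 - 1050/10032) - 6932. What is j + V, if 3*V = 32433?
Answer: -13625303/1672 ≈ -8149.1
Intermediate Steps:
V = 10811 (V = (1/3)*32433 = 10811)
j = -31701295/1672 (j = (-12028 - 1050*1/10032) - 6932 = (-12028 - 175/1672) - 6932 = -20110991/1672 - 6932 = -31701295/1672 ≈ -18960.)
j + V = -31701295/1672 + 10811 = -13625303/1672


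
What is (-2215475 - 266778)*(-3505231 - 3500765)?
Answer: 17390654588988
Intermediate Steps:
(-2215475 - 266778)*(-3505231 - 3500765) = -2482253*(-7005996) = 17390654588988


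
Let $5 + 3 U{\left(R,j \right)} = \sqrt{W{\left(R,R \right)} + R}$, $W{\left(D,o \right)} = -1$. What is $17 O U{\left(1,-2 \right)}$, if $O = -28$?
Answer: $\frac{2380}{3} \approx 793.33$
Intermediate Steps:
$U{\left(R,j \right)} = - \frac{5}{3} + \frac{\sqrt{-1 + R}}{3}$
$17 O U{\left(1,-2 \right)} = 17 \left(-28\right) \left(- \frac{5}{3} + \frac{\sqrt{-1 + 1}}{3}\right) = - 476 \left(- \frac{5}{3} + \frac{\sqrt{0}}{3}\right) = - 476 \left(- \frac{5}{3} + \frac{1}{3} \cdot 0\right) = - 476 \left(- \frac{5}{3} + 0\right) = \left(-476\right) \left(- \frac{5}{3}\right) = \frac{2380}{3}$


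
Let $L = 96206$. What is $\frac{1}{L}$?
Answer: $\frac{1}{96206} \approx 1.0394 \cdot 10^{-5}$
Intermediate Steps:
$\frac{1}{L} = \frac{1}{96206}$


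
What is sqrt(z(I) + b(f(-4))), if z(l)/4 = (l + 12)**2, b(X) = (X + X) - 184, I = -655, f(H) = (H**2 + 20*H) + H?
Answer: 2*sqrt(413369) ≈ 1285.9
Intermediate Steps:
f(H) = H**2 + 21*H
b(X) = -184 + 2*X (b(X) = 2*X - 184 = -184 + 2*X)
z(l) = 4*(12 + l)**2 (z(l) = 4*(l + 12)**2 = 4*(12 + l)**2)
sqrt(z(I) + b(f(-4))) = sqrt(4*(12 - 655)**2 + (-184 + 2*(-4*(21 - 4)))) = sqrt(4*(-643)**2 + (-184 + 2*(-4*17))) = sqrt(4*413449 + (-184 + 2*(-68))) = sqrt(1653796 + (-184 - 136)) = sqrt(1653796 - 320) = sqrt(1653476) = 2*sqrt(413369)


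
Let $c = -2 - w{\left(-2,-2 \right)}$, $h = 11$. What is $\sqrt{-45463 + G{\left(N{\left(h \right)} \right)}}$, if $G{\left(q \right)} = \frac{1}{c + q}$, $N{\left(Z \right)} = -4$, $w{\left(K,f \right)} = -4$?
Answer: $\frac{3 i \sqrt{20206}}{2} \approx 213.22 i$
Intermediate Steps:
$c = 2$ ($c = -2 - -4 = -2 + 4 = 2$)
$G{\left(q \right)} = \frac{1}{2 + q}$
$\sqrt{-45463 + G{\left(N{\left(h \right)} \right)}} = \sqrt{-45463 + \frac{1}{2 - 4}} = \sqrt{-45463 + \frac{1}{-2}} = \sqrt{-45463 - \frac{1}{2}} = \sqrt{- \frac{90927}{2}} = \frac{3 i \sqrt{20206}}{2}$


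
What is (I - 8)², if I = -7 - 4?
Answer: 361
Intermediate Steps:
I = -11
(I - 8)² = (-11 - 8)² = (-19)² = 361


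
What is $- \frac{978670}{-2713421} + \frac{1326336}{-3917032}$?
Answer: $\frac{715163878}{32404136849} \approx 0.02207$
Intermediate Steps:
$- \frac{978670}{-2713421} + \frac{1326336}{-3917032} = \left(-978670\right) \left(- \frac{1}{2713421}\right) + 1326336 \left(- \frac{1}{3917032}\right) = \frac{23870}{66181} - \frac{165792}{489629} = \frac{715163878}{32404136849}$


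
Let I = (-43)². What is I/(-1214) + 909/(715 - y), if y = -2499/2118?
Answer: -51935857/204608774 ≈ -0.25383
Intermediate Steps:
y = -833/706 (y = -2499*1/2118 = -833/706 ≈ -1.1799)
I = 1849
I/(-1214) + 909/(715 - y) = 1849/(-1214) + 909/(715 - 1*(-833/706)) = 1849*(-1/1214) + 909/(715 + 833/706) = -1849/1214 + 909/(505623/706) = -1849/1214 + 909*(706/505623) = -1849/1214 + 213918/168541 = -51935857/204608774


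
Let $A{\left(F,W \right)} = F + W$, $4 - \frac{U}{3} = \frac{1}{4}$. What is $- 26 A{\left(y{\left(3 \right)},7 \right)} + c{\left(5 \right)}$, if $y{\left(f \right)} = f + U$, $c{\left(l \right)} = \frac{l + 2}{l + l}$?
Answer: $- \frac{2759}{5} \approx -551.8$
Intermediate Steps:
$U = \frac{45}{4}$ ($U = 12 - \frac{3}{4} = \frac{45}{4} \approx 11.25$)
$c{\left(l \right)} = \frac{2 + l}{2 l}$
$y{\left(f \right)} = \frac{45}{4} + f$ ($y{\left(f \right)} = f + \frac{45}{4} = \frac{45}{4} + f$)
$- 26 A{\left(y{\left(3 \right)},7 \right)} + c{\left(5 \right)} = - 26 \left(\left(\frac{45}{4} + 3\right) + 7\right) + \frac{2 + 5}{2 \cdot 5} = - 26 \left(\frac{57}{4} + 7\right) + \frac{1}{2} \cdot \frac{1}{5} \cdot 7 = \left(-26\right) \frac{85}{4} + \frac{7}{10} = - \frac{1105}{2} + \frac{7}{10} = - \frac{2759}{5}$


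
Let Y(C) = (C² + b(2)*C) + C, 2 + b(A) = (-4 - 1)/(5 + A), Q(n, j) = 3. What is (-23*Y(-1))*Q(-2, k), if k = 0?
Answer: -1311/7 ≈ -187.29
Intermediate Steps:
b(A) = -2 - 5/(5 + A) (b(A) = -2 + (-4 - 1)/(5 + A) = -2 - 5/(5 + A))
Y(C) = C² - 12*C/7 (Y(C) = (C² + ((-15 - 2*2)/(5 + 2))*C) + C = (C² + ((-15 - 4)/7)*C) + C = (C² + ((⅐)*(-19))*C) + C = (C² - 19*C/7) + C = C² - 12*C/7)
(-23*Y(-1))*Q(-2, k) = -23*(-1)*(-12 + 7*(-1))/7*3 = -23*(-1)*(-12 - 7)/7*3 = -23*(-1)*(-19)/7*3 = -23*19/7*3 = -437/7*3 = -1311/7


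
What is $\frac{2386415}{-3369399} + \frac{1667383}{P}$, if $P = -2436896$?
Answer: $- \frac{1039411252787}{746443176864} \approx -1.3925$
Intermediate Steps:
$\frac{2386415}{-3369399} + \frac{1667383}{P} = \frac{2386415}{-3369399} + \frac{1667383}{-2436896} = 2386415 \left(- \frac{1}{3369399}\right) + 1667383 \left(- \frac{1}{2436896}\right) = - \frac{2386415}{3369399} - \frac{1667383}{2436896} = - \frac{1039411252787}{746443176864}$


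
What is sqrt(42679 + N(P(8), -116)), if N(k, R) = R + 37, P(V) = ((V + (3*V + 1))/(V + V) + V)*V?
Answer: 10*sqrt(426) ≈ 206.40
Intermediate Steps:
P(V) = V*(V + (1 + 4*V)/(2*V)) (P(V) = ((V + (1 + 3*V))/((2*V)) + V)*V = ((1 + 4*V)*(1/(2*V)) + V)*V = ((1 + 4*V)/(2*V) + V)*V = (V + (1 + 4*V)/(2*V))*V = V*(V + (1 + 4*V)/(2*V)))
N(k, R) = 37 + R
sqrt(42679 + N(P(8), -116)) = sqrt(42679 + (37 - 116)) = sqrt(42679 - 79) = sqrt(42600) = 10*sqrt(426)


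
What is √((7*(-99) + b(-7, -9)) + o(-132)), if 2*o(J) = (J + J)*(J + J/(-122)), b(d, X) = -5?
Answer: √61706014/61 ≈ 128.78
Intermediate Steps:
o(J) = 121*J²/122 (o(J) = ((J + J)*(J + J/(-122)))/2 = ((2*J)*(J + J*(-1/122)))/2 = ((2*J)*(J - J/122))/2 = ((2*J)*(121*J/122))/2 = (121*J²/61)/2 = 121*J²/122)
√((7*(-99) + b(-7, -9)) + o(-132)) = √((7*(-99) - 5) + (121/122)*(-132)²) = √((-693 - 5) + (121/122)*17424) = √(-698 + 1054152/61) = √(1011574/61) = √61706014/61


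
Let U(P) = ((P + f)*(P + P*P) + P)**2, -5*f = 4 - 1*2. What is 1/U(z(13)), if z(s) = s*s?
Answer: 1/23464791338209 ≈ 4.2617e-14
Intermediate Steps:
z(s) = s**2
f = -2/5 (f = -(4 - 1*2)/5 = -(4 - 2)/5 = -1/5*2 = -2/5 ≈ -0.40000)
U(P) = (P + (-2/5 + P)*(P + P**2))**2 (U(P) = ((P - 2/5)*(P + P*P) + P)**2 = ((-2/5 + P)*(P + P**2) + P)**2 = (P + (-2/5 + P)*(P + P**2))**2)
1/U(z(13)) = 1/((13**2)**2*(3 + 3*13**2 + 5*(13**2)**2)**2/25) = 1/((1/25)*169**2*(3 + 3*169 + 5*169**2)**2) = 1/((1/25)*28561*(3 + 507 + 5*28561)**2) = 1/((1/25)*28561*(3 + 507 + 142805)**2) = 1/((1/25)*28561*143315**2) = 1/((1/25)*28561*20539189225) = 1/23464791338209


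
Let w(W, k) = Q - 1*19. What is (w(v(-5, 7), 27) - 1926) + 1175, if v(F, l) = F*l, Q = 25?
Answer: -745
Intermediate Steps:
w(W, k) = 6 (w(W, k) = 25 - 1*19 = 25 - 19 = 6)
(w(v(-5, 7), 27) - 1926) + 1175 = (6 - 1926) + 1175 = -1920 + 1175 = -745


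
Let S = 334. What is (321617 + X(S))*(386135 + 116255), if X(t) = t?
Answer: 161744962890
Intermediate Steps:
(321617 + X(S))*(386135 + 116255) = (321617 + 334)*(386135 + 116255) = 321951*502390 = 161744962890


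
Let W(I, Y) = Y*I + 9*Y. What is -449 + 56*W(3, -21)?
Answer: -14561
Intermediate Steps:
W(I, Y) = 9*Y + I*Y (W(I, Y) = I*Y + 9*Y = 9*Y + I*Y)
-449 + 56*W(3, -21) = -449 + 56*(-21*(9 + 3)) = -449 + 56*(-21*12) = -449 + 56*(-252) = -449 - 14112 = -14561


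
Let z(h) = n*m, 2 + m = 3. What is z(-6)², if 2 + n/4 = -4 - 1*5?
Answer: 1936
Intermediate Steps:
n = -44 (n = -8 + 4*(-4 - 1*5) = -8 + 4*(-4 - 5) = -8 + 4*(-9) = -8 - 36 = -44)
m = 1 (m = -2 + 3 = 1)
z(h) = -44 (z(h) = -44*1 = -44)
z(-6)² = (-44)² = 1936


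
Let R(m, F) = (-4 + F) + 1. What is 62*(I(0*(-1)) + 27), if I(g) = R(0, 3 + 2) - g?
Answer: 1798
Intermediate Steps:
R(m, F) = -3 + F
I(g) = 2 - g (I(g) = (-3 + (3 + 2)) - g = (-3 + 5) - g = 2 - g)
62*(I(0*(-1)) + 27) = 62*((2 - 0*(-1)) + 27) = 62*((2 - 1*0) + 27) = 62*((2 + 0) + 27) = 62*(2 + 27) = 62*29 = 1798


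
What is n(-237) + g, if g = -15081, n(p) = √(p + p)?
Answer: -15081 + I*√474 ≈ -15081.0 + 21.772*I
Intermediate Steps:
n(p) = √2*√p (n(p) = √(2*p) = √2*√p)
n(-237) + g = √2*√(-237) - 15081 = √2*(I*√237) - 15081 = I*√474 - 15081 = -15081 + I*√474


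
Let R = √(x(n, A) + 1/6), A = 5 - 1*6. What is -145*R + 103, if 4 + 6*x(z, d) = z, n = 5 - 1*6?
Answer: 103 - 145*I*√6/3 ≈ 103.0 - 118.39*I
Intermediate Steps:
n = -1 (n = 5 - 6 = -1)
A = -1 (A = 5 - 6 = -1)
x(z, d) = -⅔ + z/6
R = I*√6/3 (R = √((-⅔ + (⅙)*(-1)) + 1/6) = √((-⅔ - ⅙) + ⅙) = √(-⅚ + ⅙) = √(-⅔) = I*√6/3 ≈ 0.8165*I)
-145*R + 103 = -145*I*√6/3 + 103 = 103 - 145*I*√6/3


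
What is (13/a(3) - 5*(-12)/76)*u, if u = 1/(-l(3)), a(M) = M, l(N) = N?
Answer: -292/171 ≈ -1.7076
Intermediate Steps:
u = -⅓ (u = 1/(-1*3) = 1/(-3) = 1*(-⅓) = -⅓ ≈ -0.33333)
(13/a(3) - 5*(-12)/76)*u = (13/3 - 5*(-12)/76)*(-⅓) = (13*(⅓) + 60*(1/76))*(-⅓) = (13/3 + 15/19)*(-⅓) = (292/57)*(-⅓) = -292/171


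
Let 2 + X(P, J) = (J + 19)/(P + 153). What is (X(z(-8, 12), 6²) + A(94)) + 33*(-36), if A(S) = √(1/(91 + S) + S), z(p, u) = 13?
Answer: -197485/166 + √3217335/185 ≈ -1180.0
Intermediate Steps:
X(P, J) = -2 + (19 + J)/(153 + P) (X(P, J) = -2 + (J + 19)/(P + 153) = -2 + (19 + J)/(153 + P))
A(S) = √(S + 1/(91 + S))
(X(z(-8, 12), 6²) + A(94)) + 33*(-36) = ((-287 + 6² - 2*13)/(153 + 13) + √((1 + 94*(91 + 94))/(91 + 94))) + 33*(-36) = ((-287 + 36 - 26)/166 + √((1 + 94*185)/185)) - 1188 = ((1/166)*(-277) + √((1 + 17390)/185)) - 1188 = (-277/166 + √((1/185)*17391)) - 1188 = (-277/166 + √(17391/185)) - 1188 = (-277/166 + √3217335/185) - 1188 = -197485/166 + √3217335/185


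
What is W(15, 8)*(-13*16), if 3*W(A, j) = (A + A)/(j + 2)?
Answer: -208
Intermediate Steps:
W(A, j) = 2*A/(3*(2 + j)) (W(A, j) = ((A + A)/(j + 2))/3 = ((2*A)/(2 + j))/3 = (2*A/(2 + j))/3 = 2*A/(3*(2 + j)))
W(15, 8)*(-13*16) = ((⅔)*15/(2 + 8))*(-13*16) = ((⅔)*15/10)*(-208) = ((⅔)*15*(⅒))*(-208) = 1*(-208) = -208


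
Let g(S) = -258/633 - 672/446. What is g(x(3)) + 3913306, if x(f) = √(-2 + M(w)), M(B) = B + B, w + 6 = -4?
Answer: 184132697144/47053 ≈ 3.9133e+6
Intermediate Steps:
w = -10 (w = -6 - 4 = -10)
M(B) = 2*B
x(f) = I*√22 (x(f) = √(-2 + 2*(-10)) = √(-2 - 20) = √(-22) = I*√22)
g(S) = -90074/47053 (g(S) = -258*1/633 - 672*1/446 = -86/211 - 336/223 = -90074/47053)
g(x(3)) + 3913306 = -90074/47053 + 3913306 = 184132697144/47053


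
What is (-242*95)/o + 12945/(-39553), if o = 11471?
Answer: -1057815565/453712463 ≈ -2.3315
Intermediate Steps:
(-242*95)/o + 12945/(-39553) = -242*95/11471 + 12945/(-39553) = -22990*1/11471 + 12945*(-1/39553) = -22990/11471 - 12945/39553 = -1057815565/453712463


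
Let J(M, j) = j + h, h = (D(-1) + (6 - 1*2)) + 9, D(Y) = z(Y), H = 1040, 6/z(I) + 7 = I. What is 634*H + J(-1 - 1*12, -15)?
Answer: 2637429/4 ≈ 6.5936e+5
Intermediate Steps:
z(I) = 6/(-7 + I)
D(Y) = 6/(-7 + Y)
h = 49/4 (h = (6/(-7 - 1) + (6 - 1*2)) + 9 = (6/(-8) + (6 - 2)) + 9 = (6*(-⅛) + 4) + 9 = (-¾ + 4) + 9 = 13/4 + 9 = 49/4 ≈ 12.250)
J(M, j) = 49/4 + j (J(M, j) = j + 49/4 = 49/4 + j)
634*H + J(-1 - 1*12, -15) = 634*1040 + (49/4 - 15) = 659360 - 11/4 = 2637429/4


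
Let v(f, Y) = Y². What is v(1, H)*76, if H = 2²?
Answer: 1216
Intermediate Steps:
H = 4
v(1, H)*76 = 4²*76 = 16*76 = 1216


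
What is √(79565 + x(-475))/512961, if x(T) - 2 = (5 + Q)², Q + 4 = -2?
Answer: 4*√4973/512961 ≈ 0.00054990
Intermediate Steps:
Q = -6 (Q = -4 - 2 = -6)
x(T) = 3 (x(T) = 2 + (5 - 6)² = 2 + (-1)² = 2 + 1 = 3)
√(79565 + x(-475))/512961 = √(79565 + 3)/512961 = √79568*(1/512961) = (4*√4973)*(1/512961) = 4*√4973/512961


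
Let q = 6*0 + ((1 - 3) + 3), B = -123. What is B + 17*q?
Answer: -106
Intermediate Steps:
q = 1 (q = 0 + (-2 + 3) = 0 + 1 = 1)
B + 17*q = -123 + 17*1 = -123 + 17 = -106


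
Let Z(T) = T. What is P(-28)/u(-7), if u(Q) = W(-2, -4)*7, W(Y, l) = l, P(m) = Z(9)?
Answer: -9/28 ≈ -0.32143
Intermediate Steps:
P(m) = 9
u(Q) = -28 (u(Q) = -4*7 = -28)
P(-28)/u(-7) = 9/(-28) = 9*(-1/28) = -9/28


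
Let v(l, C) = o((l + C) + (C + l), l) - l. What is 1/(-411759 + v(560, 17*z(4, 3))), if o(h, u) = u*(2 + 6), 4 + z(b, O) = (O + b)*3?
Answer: -1/407839 ≈ -2.4519e-6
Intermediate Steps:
z(b, O) = -4 + 3*O + 3*b (z(b, O) = -4 + (O + b)*3 = -4 + (3*O + 3*b) = -4 + 3*O + 3*b)
o(h, u) = 8*u (o(h, u) = u*8 = 8*u)
v(l, C) = 7*l (v(l, C) = 8*l - l = 7*l)
1/(-411759 + v(560, 17*z(4, 3))) = 1/(-411759 + 7*560) = 1/(-411759 + 3920) = 1/(-407839) = -1/407839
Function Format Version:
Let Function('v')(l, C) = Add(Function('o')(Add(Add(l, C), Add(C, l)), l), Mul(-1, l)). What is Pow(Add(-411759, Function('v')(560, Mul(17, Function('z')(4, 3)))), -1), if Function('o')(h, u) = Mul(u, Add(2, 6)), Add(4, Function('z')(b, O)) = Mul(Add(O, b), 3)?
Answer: Rational(-1, 407839) ≈ -2.4519e-6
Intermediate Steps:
Function('z')(b, O) = Add(-4, Mul(3, O), Mul(3, b)) (Function('z')(b, O) = Add(-4, Mul(Add(O, b), 3)) = Add(-4, Add(Mul(3, O), Mul(3, b))) = Add(-4, Mul(3, O), Mul(3, b)))
Function('o')(h, u) = Mul(8, u) (Function('o')(h, u) = Mul(u, 8) = Mul(8, u))
Function('v')(l, C) = Mul(7, l) (Function('v')(l, C) = Add(Mul(8, l), Mul(-1, l)) = Mul(7, l))
Pow(Add(-411759, Function('v')(560, Mul(17, Function('z')(4, 3)))), -1) = Pow(Add(-411759, Mul(7, 560)), -1) = Pow(Add(-411759, 3920), -1) = Pow(-407839, -1) = Rational(-1, 407839)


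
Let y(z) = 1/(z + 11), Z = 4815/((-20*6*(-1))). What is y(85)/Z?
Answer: 1/3852 ≈ 0.00025961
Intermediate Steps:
Z = 321/8 (Z = 4815/((-120*(-1))) = 4815/120 = 4815*(1/120) = 321/8 ≈ 40.125)
y(z) = 1/(11 + z)
y(85)/Z = 1/((11 + 85)*(321/8)) = (8/321)/96 = (1/96)*(8/321) = 1/3852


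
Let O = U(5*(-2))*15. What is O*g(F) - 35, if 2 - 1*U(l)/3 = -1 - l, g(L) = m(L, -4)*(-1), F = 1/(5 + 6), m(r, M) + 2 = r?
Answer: -7000/11 ≈ -636.36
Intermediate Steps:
m(r, M) = -2 + r
F = 1/11 ≈ 0.090909
g(L) = 2 - L (g(L) = (-2 + L)*(-1) = 2 - L)
U(l) = 9 + 3*l (U(l) = 6 - 3*(-1 - l) = 6 + (3 + 3*l) = 9 + 3*l)
O = -315 (O = (9 + 3*(5*(-2)))*15 = (9 + 3*(-10))*15 = (9 - 30)*15 = -21*15 = -315)
O*g(F) - 35 = -315*(2 - 1*1/11) - 35 = -315*(2 - 1/11) - 35 = -315*21/11 - 35 = -6615/11 - 35 = -7000/11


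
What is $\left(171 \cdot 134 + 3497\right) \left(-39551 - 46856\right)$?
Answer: $-2282095277$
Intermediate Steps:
$\left(171 \cdot 134 + 3497\right) \left(-39551 - 46856\right) = \left(22914 + 3497\right) \left(-86407\right) = 26411 \left(-86407\right) = -2282095277$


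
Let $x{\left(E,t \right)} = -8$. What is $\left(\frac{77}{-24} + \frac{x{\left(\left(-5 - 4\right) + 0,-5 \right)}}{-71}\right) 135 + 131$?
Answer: $- \frac{162967}{568} \approx -286.91$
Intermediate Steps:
$\left(\frac{77}{-24} + \frac{x{\left(\left(-5 - 4\right) + 0,-5 \right)}}{-71}\right) 135 + 131 = \left(\frac{77}{-24} - \frac{8}{-71}\right) 135 + 131 = \left(77 \left(- \frac{1}{24}\right) - - \frac{8}{71}\right) 135 + 131 = \left(- \frac{77}{24} + \frac{8}{71}\right) 135 + 131 = \left(- \frac{5275}{1704}\right) 135 + 131 = - \frac{237375}{568} + 131 = - \frac{162967}{568}$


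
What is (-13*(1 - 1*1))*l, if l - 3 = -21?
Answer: 0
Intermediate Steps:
l = -18 (l = 3 - 21 = -18)
(-13*(1 - 1*1))*l = -13*(1 - 1*1)*(-18) = -13*(1 - 1)*(-18) = -13*0*(-18) = 0*(-18) = 0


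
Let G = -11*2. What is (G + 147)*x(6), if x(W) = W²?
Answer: 4500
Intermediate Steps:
G = -22
(G + 147)*x(6) = (-22 + 147)*6² = 125*36 = 4500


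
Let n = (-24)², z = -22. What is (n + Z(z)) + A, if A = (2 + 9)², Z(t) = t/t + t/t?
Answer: 699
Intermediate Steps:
n = 576
Z(t) = 2 (Z(t) = 1 + 1 = 2)
A = 121 (A = 11² = 121)
(n + Z(z)) + A = (576 + 2) + 121 = 578 + 121 = 699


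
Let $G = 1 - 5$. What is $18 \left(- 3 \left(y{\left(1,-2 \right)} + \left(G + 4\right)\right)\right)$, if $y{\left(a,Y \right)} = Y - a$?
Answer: $162$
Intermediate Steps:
$G = -4$ ($G = 1 - 5 = -4$)
$18 \left(- 3 \left(y{\left(1,-2 \right)} + \left(G + 4\right)\right)\right) = 18 \left(- 3 \left(\left(-2 - 1\right) + \left(-4 + 4\right)\right)\right) = 18 \left(- 3 \left(\left(-2 - 1\right) + 0\right)\right) = 18 \left(- 3 \left(-3 + 0\right)\right) = 18 \left(\left(-3\right) \left(-3\right)\right) = 18 \cdot 9 = 162$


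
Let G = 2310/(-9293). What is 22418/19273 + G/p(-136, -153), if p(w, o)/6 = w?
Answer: 28340364569/24358142504 ≈ 1.1635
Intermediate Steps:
G = -2310/9293 (G = 2310*(-1/9293) = -2310/9293 ≈ -0.24857)
p(w, o) = 6*w
22418/19273 + G/p(-136, -153) = 22418/19273 - 2310/(9293*(6*(-136))) = 22418*(1/19273) - 2310/9293/(-816) = 22418/19273 - 2310/9293*(-1/816) = 22418/19273 + 385/1263848 = 28340364569/24358142504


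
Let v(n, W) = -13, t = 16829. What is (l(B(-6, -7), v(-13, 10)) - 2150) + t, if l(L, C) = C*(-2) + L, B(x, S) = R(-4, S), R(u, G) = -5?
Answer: 14700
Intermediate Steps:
B(x, S) = -5
l(L, C) = L - 2*C (l(L, C) = -2*C + L = L - 2*C)
(l(B(-6, -7), v(-13, 10)) - 2150) + t = ((-5 - 2*(-13)) - 2150) + 16829 = ((-5 + 26) - 2150) + 16829 = (21 - 2150) + 16829 = -2129 + 16829 = 14700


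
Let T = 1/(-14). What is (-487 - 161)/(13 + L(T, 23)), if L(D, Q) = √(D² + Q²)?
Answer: 1651104/70561 - 9072*√103685/70561 ≈ -18.000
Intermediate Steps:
T = -1/14 ≈ -0.071429
(-487 - 161)/(13 + L(T, 23)) = (-487 - 161)/(13 + √((-1/14)² + 23²)) = -648/(13 + √(1/196 + 529)) = -648/(13 + √(103685/196)) = -648/(13 + √103685/14)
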